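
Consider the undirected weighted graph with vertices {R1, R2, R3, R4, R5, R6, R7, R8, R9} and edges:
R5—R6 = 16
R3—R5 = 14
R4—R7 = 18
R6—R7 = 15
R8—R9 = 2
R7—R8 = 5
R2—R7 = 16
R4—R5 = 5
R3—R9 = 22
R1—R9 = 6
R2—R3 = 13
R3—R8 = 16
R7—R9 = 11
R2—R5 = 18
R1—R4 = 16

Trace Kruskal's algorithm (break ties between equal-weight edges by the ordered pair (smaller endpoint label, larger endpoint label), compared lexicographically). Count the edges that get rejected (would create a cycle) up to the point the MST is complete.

Kruskal: consider edges lightest-first.
R8—R9 (2): add — endpoints in different components.
R4—R5 (5): add — endpoints in different components.
R7—R8 (5): add — endpoints in different components.
R1—R9 (6): add — endpoints in different components.
R7—R9 (11): skip — R7 and R9 already connected.
R2—R3 (13): add — endpoints in different components.
R3—R5 (14): add — endpoints in different components.
R6—R7 (15): add — endpoints in different components.
R1—R4 (16): add — endpoints in different components.
Edges rejected before the tree was complete: 1.

1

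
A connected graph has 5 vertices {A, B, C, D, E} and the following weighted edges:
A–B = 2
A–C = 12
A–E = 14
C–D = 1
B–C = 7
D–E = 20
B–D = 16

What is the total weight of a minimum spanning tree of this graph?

Prim, starting at E.
Step 1: cheapest edge leaving the tree is A–E (14); add A.
Step 2: cheapest edge leaving the tree is A–B (2); add B.
Step 3: cheapest edge leaving the tree is B–C (7); add C.
Step 4: cheapest edge leaving the tree is C–D (1); add D.
MST edges: A–E, A–B, B–C, C–D; total weight 14+2+7+1 = 24.

24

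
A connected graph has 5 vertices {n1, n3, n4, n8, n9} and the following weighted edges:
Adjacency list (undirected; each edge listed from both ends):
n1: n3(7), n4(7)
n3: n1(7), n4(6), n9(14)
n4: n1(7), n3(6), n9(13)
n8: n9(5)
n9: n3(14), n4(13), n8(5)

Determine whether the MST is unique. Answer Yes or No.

Kruskal: consider edges lightest-first.
n8—n9 (5): add. Components now {n8,n9} {n1} {n3} {n4}
n3—n4 (6): add. Components now {n8,n9} {n1} {n3,n4}
n1—n3 (7): add. Components now {n8,n9} {n1,n3,n4}
n1—n4 (7): skip — n1 and n4 already connected.
n4—n9 (13): add. Components now {n1,n3,n4,n8,n9}
Non-tree edge n1—n4 has weight 7, equal to the heaviest edge on its tree cycle — swapping gives another MST of the same weight. Not unique.

No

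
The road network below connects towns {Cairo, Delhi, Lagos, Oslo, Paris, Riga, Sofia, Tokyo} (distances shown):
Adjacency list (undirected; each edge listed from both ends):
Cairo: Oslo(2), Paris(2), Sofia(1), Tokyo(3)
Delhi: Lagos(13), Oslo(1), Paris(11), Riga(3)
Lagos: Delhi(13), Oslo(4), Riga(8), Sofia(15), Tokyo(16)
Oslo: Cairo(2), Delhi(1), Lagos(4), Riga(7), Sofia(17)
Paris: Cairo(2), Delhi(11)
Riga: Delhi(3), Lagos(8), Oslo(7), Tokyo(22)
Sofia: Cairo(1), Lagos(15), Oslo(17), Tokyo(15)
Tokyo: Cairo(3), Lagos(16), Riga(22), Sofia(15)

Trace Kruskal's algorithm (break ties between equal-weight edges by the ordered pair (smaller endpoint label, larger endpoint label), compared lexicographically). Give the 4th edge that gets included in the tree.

Kruskal: consider edges lightest-first.
Cairo Sofia (1): add — endpoints in different components.
Delhi Oslo (1): add — endpoints in different components.
Cairo Oslo (2): add — endpoints in different components.
Cairo Paris (2): add — endpoints in different components.
Cairo Tokyo (3): add — endpoints in different components.
Delhi Riga (3): add — endpoints in different components.
Lagos Oslo (4): add — endpoints in different components.
The 4th edge added is Cairo Paris.

Cairo-Paris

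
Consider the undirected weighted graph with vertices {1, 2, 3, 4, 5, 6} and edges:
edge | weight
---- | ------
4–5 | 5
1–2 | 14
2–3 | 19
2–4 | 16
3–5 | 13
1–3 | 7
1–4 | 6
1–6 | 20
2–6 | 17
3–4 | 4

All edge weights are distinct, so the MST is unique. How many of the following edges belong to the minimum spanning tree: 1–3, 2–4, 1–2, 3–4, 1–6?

Kruskal: consider edges lightest-first.
3–4 (4): add — endpoints in different components.
4–5 (5): add — endpoints in different components.
1–4 (6): add — endpoints in different components.
1–3 (7): skip — 1 and 3 already connected.
3–5 (13): skip — 3 and 5 already connected.
1–2 (14): add — endpoints in different components.
2–4 (16): skip — 2 and 4 already connected.
2–6 (17): add — endpoints in different components.
MST edge set: {3–4, 4–5, 1–4, 1–2, 2–6}.
Of the listed edges, {1–2, 3–4} are in the MST → 2.

2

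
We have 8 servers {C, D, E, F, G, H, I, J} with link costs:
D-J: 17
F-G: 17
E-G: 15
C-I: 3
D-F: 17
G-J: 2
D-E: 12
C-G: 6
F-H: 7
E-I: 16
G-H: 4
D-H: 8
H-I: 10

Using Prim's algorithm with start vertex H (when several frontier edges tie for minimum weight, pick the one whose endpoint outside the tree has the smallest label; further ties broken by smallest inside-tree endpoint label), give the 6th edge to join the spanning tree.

D-H

Grow the tree from H using Prim:
Step 1: frontier [G-H 4, F-H 7, D-H 8, H-I 10] → take G-H (4); add G.
Step 2: frontier [G-J 2, C-G 6, E-G 15, F-G 17, F-H 7, D-H 8, H-I 10] → take G-J (2); add J.
Step 3: frontier [C-G 6, E-G 15, F-G 17, F-H 7, D-H 8, H-I 10, D-J 17] → take C-G (6); add C.
Step 4: frontier [C-I 3, E-G 15, F-G 17, F-H 7, D-H 8, H-I 10, D-J 17] → take C-I (3); add I.
Step 5: frontier [E-G 15, F-G 17, F-H 7, D-H 8, E-I 16, D-J 17] → take F-H (7); add F.
Step 6: frontier [D-F 17, E-G 15, D-H 8, E-I 16, D-J 17] → take D-H (8); add D.
Step 7: frontier [D-E 12, E-G 15, E-I 16] → take D-E (12); add E.
The 6th edge added is D-H.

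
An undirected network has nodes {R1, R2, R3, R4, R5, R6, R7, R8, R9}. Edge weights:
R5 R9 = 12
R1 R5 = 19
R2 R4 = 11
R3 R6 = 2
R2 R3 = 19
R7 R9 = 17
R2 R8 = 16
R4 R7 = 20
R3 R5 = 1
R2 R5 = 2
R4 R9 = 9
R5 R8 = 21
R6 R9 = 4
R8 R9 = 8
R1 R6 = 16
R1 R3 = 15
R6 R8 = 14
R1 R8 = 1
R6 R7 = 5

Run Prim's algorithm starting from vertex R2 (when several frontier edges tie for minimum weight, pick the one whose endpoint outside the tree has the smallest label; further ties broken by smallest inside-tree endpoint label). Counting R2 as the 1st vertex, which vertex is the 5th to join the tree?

Prim's algorithm from R2:
Step 1: cheapest edge leaving the tree is R2 R5 (2); add R5.
Step 2: cheapest edge leaving the tree is R3 R5 (1); add R3.
Step 3: cheapest edge leaving the tree is R3 R6 (2); add R6.
Step 4: cheapest edge leaving the tree is R6 R9 (4); add R9.
Step 5: cheapest edge leaving the tree is R6 R7 (5); add R7.
Step 6: cheapest edge leaving the tree is R8 R9 (8); add R8.
Step 7: cheapest edge leaving the tree is R1 R8 (1); add R1.
Step 8: cheapest edge leaving the tree is R4 R9 (9); add R4.
Vertex order: R2, R5, R3, R6, R9, R7, R8, R1, R4. The 5th vertex is R9.

R9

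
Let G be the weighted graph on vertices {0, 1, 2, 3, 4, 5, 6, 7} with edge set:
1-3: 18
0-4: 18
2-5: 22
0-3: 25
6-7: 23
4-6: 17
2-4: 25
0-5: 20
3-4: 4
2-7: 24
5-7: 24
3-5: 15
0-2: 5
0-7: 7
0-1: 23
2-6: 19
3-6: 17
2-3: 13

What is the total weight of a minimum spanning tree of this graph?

Kruskal's algorithm — process edges by increasing weight (ties by edge label):
3-4 (4): add — endpoints in different components.
0-2 (5): add — endpoints in different components.
0-7 (7): add — endpoints in different components.
2-3 (13): add — endpoints in different components.
3-5 (15): add — endpoints in different components.
3-6 (17): add — endpoints in different components.
4-6 (17): skip — 4 and 6 already connected.
0-4 (18): skip — 0 and 4 already connected.
1-3 (18): add — endpoints in different components.
MST edges: 3-4, 0-2, 0-7, 2-3, 3-5, 3-6, 1-3; total weight 4+5+7+13+15+17+18 = 79.

79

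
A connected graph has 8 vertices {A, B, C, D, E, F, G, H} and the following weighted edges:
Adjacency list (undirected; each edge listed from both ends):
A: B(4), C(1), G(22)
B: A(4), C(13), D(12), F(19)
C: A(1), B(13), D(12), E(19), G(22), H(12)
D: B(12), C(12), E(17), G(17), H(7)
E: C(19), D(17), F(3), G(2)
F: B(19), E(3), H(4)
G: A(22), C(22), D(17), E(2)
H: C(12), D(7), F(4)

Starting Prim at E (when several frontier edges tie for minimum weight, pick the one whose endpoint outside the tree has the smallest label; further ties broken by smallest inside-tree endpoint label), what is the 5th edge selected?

B-D

Prim, starting at E.
Step 1: cheapest edge leaving the tree is E—G (2); add G.
Step 2: cheapest edge leaving the tree is E—F (3); add F.
Step 3: cheapest edge leaving the tree is F—H (4); add H.
Step 4: cheapest edge leaving the tree is D—H (7); add D.
Step 5: cheapest edge leaving the tree is B—D (12); add B.
Step 6: cheapest edge leaving the tree is A—B (4); add A.
Step 7: cheapest edge leaving the tree is A—C (1); add C.
The 5th edge added is B—D.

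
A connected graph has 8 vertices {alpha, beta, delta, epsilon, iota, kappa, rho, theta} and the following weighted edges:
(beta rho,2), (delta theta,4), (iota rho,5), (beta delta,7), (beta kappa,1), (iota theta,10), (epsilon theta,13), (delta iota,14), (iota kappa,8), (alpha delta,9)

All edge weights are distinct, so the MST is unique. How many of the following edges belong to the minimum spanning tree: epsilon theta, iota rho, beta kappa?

Kruskal: consider edges lightest-first.
beta kappa (1): add — endpoints in different components.
beta rho (2): add — endpoints in different components.
delta theta (4): add — endpoints in different components.
iota rho (5): add — endpoints in different components.
beta delta (7): add — endpoints in different components.
iota kappa (8): skip — kappa and iota already connected.
alpha delta (9): add — endpoints in different components.
iota theta (10): skip — theta and iota already connected.
epsilon theta (13): add — endpoints in different components.
MST edge set: {beta kappa, beta rho, delta theta, iota rho, beta delta, alpha delta, epsilon theta}.
Of the listed edges, {epsilon theta, iota rho, beta kappa} are in the MST → 3.

3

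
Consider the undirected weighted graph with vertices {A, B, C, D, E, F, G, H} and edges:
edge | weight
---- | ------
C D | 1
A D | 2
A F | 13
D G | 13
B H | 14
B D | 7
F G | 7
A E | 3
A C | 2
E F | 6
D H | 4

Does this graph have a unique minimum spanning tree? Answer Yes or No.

Sort edges by weight, then run Kruskal:
C D (1): add — endpoints in different components.
A C (2): add — endpoints in different components.
A D (2): skip — A and D already connected.
A E (3): add — endpoints in different components.
D H (4): add — endpoints in different components.
E F (6): add — endpoints in different components.
B D (7): add — endpoints in different components.
F G (7): add — endpoints in different components.
Non-tree edge A D has weight 2, equal to the heaviest edge on its tree cycle — swapping gives another MST of the same weight. Not unique.

No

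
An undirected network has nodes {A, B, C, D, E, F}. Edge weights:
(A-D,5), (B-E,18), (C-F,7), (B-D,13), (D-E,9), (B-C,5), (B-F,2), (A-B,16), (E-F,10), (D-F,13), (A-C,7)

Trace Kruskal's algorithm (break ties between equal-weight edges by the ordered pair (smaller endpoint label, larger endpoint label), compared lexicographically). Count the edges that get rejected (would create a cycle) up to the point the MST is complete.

Kruskal: consider edges lightest-first.
B-F (2): add — endpoints in different components.
A-D (5): add — endpoints in different components.
B-C (5): add — endpoints in different components.
A-C (7): add — endpoints in different components.
C-F (7): skip — C and F already connected.
D-E (9): add — endpoints in different components.
Edges rejected before the tree was complete: 1.

1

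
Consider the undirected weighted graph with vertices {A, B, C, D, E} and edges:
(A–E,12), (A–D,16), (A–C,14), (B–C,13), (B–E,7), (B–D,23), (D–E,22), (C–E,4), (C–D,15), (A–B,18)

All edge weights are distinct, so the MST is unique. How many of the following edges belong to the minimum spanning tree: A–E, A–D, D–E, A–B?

1

Kruskal's algorithm — process edges by increasing weight (ties by edge label):
C–E (4): add. Components now {A} {B} {C,E} {D}
B–E (7): add. Components now {A} {B,C,E} {D}
A–E (12): add. Components now {A,B,C,E} {D}
B–C (13): skip — B and C already connected.
A–C (14): skip — A and C already connected.
C–D (15): add. Components now {A,B,C,D,E}
MST edge set: {C–E, B–E, A–E, C–D}.
Of the listed edges, {A–E} are in the MST → 1.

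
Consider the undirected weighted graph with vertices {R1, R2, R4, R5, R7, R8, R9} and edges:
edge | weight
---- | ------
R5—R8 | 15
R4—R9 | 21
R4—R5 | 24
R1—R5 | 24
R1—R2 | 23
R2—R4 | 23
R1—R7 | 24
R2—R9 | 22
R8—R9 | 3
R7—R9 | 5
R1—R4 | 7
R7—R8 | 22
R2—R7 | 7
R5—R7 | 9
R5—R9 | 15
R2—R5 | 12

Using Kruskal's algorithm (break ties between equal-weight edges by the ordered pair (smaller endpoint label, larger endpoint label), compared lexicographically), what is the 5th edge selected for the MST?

Sort edges by weight, then run Kruskal:
R8—R9 (3): add — endpoints in different components.
R7—R9 (5): add — endpoints in different components.
R1—R4 (7): add — endpoints in different components.
R2—R7 (7): add — endpoints in different components.
R5—R7 (9): add — endpoints in different components.
R2—R5 (12): skip — R5 and R2 already connected.
R5—R8 (15): skip — R8 and R5 already connected.
R5—R9 (15): skip — R5 and R9 already connected.
R4—R9 (21): add — endpoints in different components.
The 5th edge added is R5—R7.

R5-R7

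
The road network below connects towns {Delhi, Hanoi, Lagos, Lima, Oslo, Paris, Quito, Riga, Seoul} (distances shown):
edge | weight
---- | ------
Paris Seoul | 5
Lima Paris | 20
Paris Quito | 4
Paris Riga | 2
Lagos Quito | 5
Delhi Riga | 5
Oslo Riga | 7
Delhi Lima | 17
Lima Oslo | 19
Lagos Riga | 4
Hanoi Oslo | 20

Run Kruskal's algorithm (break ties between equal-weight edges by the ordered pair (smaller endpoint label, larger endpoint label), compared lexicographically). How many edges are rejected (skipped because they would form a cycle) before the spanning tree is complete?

2

Kruskal: consider edges lightest-first.
Paris Riga (2): add — endpoints in different components.
Lagos Riga (4): add — endpoints in different components.
Paris Quito (4): add — endpoints in different components.
Delhi Riga (5): add — endpoints in different components.
Lagos Quito (5): skip — Quito and Lagos already connected.
Paris Seoul (5): add — endpoints in different components.
Oslo Riga (7): add — endpoints in different components.
Delhi Lima (17): add — endpoints in different components.
Lima Oslo (19): skip — Lima and Oslo already connected.
Hanoi Oslo (20): add — endpoints in different components.
Edges rejected before the tree was complete: 2.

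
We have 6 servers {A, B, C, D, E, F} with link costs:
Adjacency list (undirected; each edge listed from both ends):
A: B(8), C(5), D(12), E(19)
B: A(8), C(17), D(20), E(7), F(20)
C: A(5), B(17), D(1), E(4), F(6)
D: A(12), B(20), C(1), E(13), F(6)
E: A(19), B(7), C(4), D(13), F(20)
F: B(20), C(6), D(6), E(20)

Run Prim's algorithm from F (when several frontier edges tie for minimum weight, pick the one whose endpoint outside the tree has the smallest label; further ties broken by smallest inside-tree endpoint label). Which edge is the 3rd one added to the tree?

C-E

Prim, starting at F.
Step 1: cheapest edge leaving the tree is C—F (6); add C.
Step 2: cheapest edge leaving the tree is C—D (1); add D.
Step 3: cheapest edge leaving the tree is C—E (4); add E.
Step 4: cheapest edge leaving the tree is A—C (5); add A.
Step 5: cheapest edge leaving the tree is B—E (7); add B.
The 3rd edge added is C—E.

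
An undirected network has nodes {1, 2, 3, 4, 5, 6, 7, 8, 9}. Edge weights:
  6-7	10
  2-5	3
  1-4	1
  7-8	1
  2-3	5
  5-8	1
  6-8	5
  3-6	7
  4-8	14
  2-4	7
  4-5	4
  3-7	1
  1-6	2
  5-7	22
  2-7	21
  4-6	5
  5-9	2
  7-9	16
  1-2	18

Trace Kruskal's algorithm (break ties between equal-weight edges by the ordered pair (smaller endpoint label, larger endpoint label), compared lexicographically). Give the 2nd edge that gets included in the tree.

Kruskal: consider edges lightest-first.
1-4 (1): add — endpoints in different components.
3-7 (1): add — endpoints in different components.
5-8 (1): add — endpoints in different components.
7-8 (1): add — endpoints in different components.
1-6 (2): add — endpoints in different components.
5-9 (2): add — endpoints in different components.
2-5 (3): add — endpoints in different components.
4-5 (4): add — endpoints in different components.
The 2nd edge added is 3-7.

3-7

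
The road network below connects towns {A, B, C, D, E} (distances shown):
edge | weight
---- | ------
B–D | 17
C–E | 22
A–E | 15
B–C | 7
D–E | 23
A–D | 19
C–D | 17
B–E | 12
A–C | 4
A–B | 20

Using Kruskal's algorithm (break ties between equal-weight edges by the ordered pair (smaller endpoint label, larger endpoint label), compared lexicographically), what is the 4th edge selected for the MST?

B-D

Sort edges by weight, then run Kruskal:
A–C (4): add. Components now {A,C} {B} {D} {E}
B–C (7): add. Components now {A,B,C} {D} {E}
B–E (12): add. Components now {A,B,C,E} {D}
A–E (15): skip — A and E already connected.
B–D (17): add. Components now {A,B,C,D,E}
The 4th edge added is B–D.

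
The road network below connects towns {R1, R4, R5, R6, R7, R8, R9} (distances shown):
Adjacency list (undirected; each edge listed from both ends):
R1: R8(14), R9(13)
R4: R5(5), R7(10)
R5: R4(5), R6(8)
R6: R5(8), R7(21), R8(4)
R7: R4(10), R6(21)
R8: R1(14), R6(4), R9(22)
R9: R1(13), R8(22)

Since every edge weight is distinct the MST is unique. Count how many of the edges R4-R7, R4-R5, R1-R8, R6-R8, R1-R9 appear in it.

Kruskal: consider edges lightest-first.
R6-R8 (4): add — endpoints in different components.
R4-R5 (5): add — endpoints in different components.
R5-R6 (8): add — endpoints in different components.
R4-R7 (10): add — endpoints in different components.
R1-R9 (13): add — endpoints in different components.
R1-R8 (14): add — endpoints in different components.
MST edge set: {R6-R8, R4-R5, R5-R6, R4-R7, R1-R9, R1-R8}.
Of the listed edges, {R4-R7, R4-R5, R1-R8, R6-R8, R1-R9} are in the MST → 5.

5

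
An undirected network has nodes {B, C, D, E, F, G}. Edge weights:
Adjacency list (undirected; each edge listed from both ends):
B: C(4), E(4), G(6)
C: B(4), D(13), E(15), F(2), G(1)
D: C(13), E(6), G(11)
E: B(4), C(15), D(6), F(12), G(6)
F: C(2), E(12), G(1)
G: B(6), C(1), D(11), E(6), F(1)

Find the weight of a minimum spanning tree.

Prim's algorithm from D:
Step 1: frontier [D–E 6, D–G 11, C–D 13] → take D–E (6); add E.
Step 2: frontier [D–G 11, C–D 13, B–E 4, E–G 6, E–F 12, C–E 15] → take B–E (4); add B.
Step 3: frontier [B–C 4, B–G 6, D–G 11, C–D 13, E–G 6, E–F 12, C–E 15] → take B–C (4); add C.
Step 4: frontier [B–G 6, C–G 1, C–F 2, D–G 11, E–G 6, E–F 12] → take C–G (1); add G.
Step 5: frontier [C–F 2, E–F 12, F–G 1] → take F–G (1); add F.
MST edges: D–E, B–E, B–C, C–G, F–G; total weight 6+4+4+1+1 = 16.

16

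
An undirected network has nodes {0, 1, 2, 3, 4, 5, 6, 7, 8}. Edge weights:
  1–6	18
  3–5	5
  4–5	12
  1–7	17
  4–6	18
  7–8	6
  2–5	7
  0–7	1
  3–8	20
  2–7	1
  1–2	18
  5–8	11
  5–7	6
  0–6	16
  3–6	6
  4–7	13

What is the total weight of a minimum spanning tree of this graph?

Kruskal: consider edges lightest-first.
0–7 (1): add — endpoints in different components.
2–7 (1): add — endpoints in different components.
3–5 (5): add — endpoints in different components.
3–6 (6): add — endpoints in different components.
5–7 (6): add — endpoints in different components.
7–8 (6): add — endpoints in different components.
2–5 (7): skip — 2 and 5 already connected.
5–8 (11): skip — 5 and 8 already connected.
4–5 (12): add — endpoints in different components.
4–7 (13): skip — 4 and 7 already connected.
0–6 (16): skip — 0 and 6 already connected.
1–7 (17): add — endpoints in different components.
MST edges: 0–7, 2–7, 3–5, 3–6, 5–7, 7–8, 4–5, 1–7; total weight 1+1+5+6+6+6+12+17 = 54.

54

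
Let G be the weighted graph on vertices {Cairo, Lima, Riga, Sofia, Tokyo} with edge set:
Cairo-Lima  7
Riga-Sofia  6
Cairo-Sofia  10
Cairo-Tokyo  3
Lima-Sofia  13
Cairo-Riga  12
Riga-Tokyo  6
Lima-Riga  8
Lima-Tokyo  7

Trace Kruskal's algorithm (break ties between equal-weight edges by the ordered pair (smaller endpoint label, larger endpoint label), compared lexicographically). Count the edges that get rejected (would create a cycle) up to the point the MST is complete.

0

Kruskal's algorithm — process edges by increasing weight (ties by edge label):
Cairo-Tokyo (3): add — endpoints in different components.
Riga-Sofia (6): add — endpoints in different components.
Riga-Tokyo (6): add — endpoints in different components.
Cairo-Lima (7): add — endpoints in different components.
Edges rejected before the tree was complete: 0.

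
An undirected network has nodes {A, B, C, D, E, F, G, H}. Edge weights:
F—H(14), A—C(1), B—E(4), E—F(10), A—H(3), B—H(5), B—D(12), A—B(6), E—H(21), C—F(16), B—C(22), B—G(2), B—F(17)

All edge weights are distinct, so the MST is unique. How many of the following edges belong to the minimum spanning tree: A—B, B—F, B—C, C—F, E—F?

1

Kruskal: consider edges lightest-first.
A—C (1): add — endpoints in different components.
B—G (2): add — endpoints in different components.
A—H (3): add — endpoints in different components.
B—E (4): add — endpoints in different components.
B—H (5): add — endpoints in different components.
A—B (6): skip — A and B already connected.
E—F (10): add — endpoints in different components.
B—D (12): add — endpoints in different components.
MST edge set: {A—C, B—G, A—H, B—E, B—H, E—F, B—D}.
Of the listed edges, {E—F} are in the MST → 1.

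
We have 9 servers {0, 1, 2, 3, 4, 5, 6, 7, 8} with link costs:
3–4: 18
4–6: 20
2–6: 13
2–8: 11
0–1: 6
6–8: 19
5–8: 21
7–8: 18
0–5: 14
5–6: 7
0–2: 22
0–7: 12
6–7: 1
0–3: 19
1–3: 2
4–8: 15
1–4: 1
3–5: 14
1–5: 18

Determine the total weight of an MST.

53

Prim, starting at 0.
Step 1: cheapest edge leaving the tree is 0–1 (6); add 1.
Step 2: cheapest edge leaving the tree is 1–4 (1); add 4.
Step 3: cheapest edge leaving the tree is 1–3 (2); add 3.
Step 4: cheapest edge leaving the tree is 0–7 (12); add 7.
Step 5: cheapest edge leaving the tree is 6–7 (1); add 6.
Step 6: cheapest edge leaving the tree is 5–6 (7); add 5.
Step 7: cheapest edge leaving the tree is 2–6 (13); add 2.
Step 8: cheapest edge leaving the tree is 2–8 (11); add 8.
MST edges: 0–1, 1–4, 1–3, 0–7, 6–7, 5–6, 2–6, 2–8; total weight 6+1+2+12+1+7+13+11 = 53.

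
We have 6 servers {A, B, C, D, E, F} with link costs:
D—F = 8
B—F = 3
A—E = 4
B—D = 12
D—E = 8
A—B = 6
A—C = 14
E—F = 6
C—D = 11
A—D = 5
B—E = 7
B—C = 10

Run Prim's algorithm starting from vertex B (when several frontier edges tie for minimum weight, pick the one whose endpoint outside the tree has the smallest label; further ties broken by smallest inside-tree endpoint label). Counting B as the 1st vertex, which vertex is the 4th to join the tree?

E

Prim, starting at B.
Step 1: frontier [B—F 3, A—B 6, B—E 7, B—C 10, B—D 12] → take B—F (3); add F.
Step 2: frontier [A—B 6, B—E 7, B—C 10, B—D 12, E—F 6, D—F 8] → take A—B (6); add A.
Step 3: frontier [A—E 4, A—D 5, A—C 14, B—E 7, B—C 10, B—D 12, E—F 6, D—F 8] → take A—E (4); add E.
Step 4: frontier [A—D 5, A—C 14, B—C 10, B—D 12, D—E 8, D—F 8] → take A—D (5); add D.
Step 5: frontier [A—C 14, B—C 10, C—D 11] → take B—C (10); add C.
Vertex order: B, F, A, E, D, C. The 4th vertex is E.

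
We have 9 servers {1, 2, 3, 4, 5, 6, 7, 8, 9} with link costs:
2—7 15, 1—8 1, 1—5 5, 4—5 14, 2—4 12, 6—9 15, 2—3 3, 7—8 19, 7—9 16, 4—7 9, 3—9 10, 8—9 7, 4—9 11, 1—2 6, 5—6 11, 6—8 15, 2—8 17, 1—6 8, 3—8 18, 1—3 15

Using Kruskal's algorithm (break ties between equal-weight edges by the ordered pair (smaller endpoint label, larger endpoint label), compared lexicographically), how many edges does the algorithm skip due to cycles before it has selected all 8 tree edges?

Kruskal's algorithm — process edges by increasing weight (ties by edge label):
1—8 (1): add — endpoints in different components.
2—3 (3): add — endpoints in different components.
1—5 (5): add — endpoints in different components.
1—2 (6): add — endpoints in different components.
8—9 (7): add — endpoints in different components.
1—6 (8): add — endpoints in different components.
4—7 (9): add — endpoints in different components.
3—9 (10): skip — 3 and 9 already connected.
4—9 (11): add — endpoints in different components.
Edges rejected before the tree was complete: 1.

1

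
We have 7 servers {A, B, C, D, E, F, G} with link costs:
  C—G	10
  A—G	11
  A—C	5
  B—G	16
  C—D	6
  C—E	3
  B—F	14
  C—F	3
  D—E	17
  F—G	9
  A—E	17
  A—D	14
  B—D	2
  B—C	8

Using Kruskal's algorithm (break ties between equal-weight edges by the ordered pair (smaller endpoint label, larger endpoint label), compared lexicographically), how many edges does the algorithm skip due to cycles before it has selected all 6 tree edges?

Sort edges by weight, then run Kruskal:
B—D (2): add — endpoints in different components.
C—E (3): add — endpoints in different components.
C—F (3): add — endpoints in different components.
A—C (5): add — endpoints in different components.
C—D (6): add — endpoints in different components.
B—C (8): skip — B and C already connected.
F—G (9): add — endpoints in different components.
Edges rejected before the tree was complete: 1.

1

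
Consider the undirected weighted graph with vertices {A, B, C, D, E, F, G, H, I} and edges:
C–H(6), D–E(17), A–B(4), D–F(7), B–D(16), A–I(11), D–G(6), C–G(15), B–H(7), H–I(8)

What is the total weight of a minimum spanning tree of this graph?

70

Kruskal's algorithm — process edges by increasing weight (ties by edge label):
A–B (4): add — endpoints in different components.
C–H (6): add — endpoints in different components.
D–G (6): add — endpoints in different components.
B–H (7): add — endpoints in different components.
D–F (7): add — endpoints in different components.
H–I (8): add — endpoints in different components.
A–I (11): skip — A and I already connected.
C–G (15): add — endpoints in different components.
B–D (16): skip — B and D already connected.
D–E (17): add — endpoints in different components.
MST edges: A–B, C–H, D–G, B–H, D–F, H–I, C–G, D–E; total weight 4+6+6+7+7+8+15+17 = 70.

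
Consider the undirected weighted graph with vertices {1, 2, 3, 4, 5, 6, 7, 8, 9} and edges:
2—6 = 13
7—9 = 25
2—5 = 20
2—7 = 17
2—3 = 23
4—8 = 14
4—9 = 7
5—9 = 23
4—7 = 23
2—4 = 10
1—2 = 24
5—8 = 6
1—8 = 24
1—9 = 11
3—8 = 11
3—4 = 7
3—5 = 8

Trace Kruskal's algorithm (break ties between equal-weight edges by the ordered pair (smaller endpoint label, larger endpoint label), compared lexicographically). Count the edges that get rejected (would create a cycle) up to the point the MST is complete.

2

Kruskal's algorithm — process edges by increasing weight (ties by edge label):
5—8 (6): add — endpoints in different components.
3—4 (7): add — endpoints in different components.
4—9 (7): add — endpoints in different components.
3—5 (8): add — endpoints in different components.
2—4 (10): add — endpoints in different components.
1—9 (11): add — endpoints in different components.
3—8 (11): skip — 3 and 8 already connected.
2—6 (13): add — endpoints in different components.
4—8 (14): skip — 4 and 8 already connected.
2—7 (17): add — endpoints in different components.
Edges rejected before the tree was complete: 2.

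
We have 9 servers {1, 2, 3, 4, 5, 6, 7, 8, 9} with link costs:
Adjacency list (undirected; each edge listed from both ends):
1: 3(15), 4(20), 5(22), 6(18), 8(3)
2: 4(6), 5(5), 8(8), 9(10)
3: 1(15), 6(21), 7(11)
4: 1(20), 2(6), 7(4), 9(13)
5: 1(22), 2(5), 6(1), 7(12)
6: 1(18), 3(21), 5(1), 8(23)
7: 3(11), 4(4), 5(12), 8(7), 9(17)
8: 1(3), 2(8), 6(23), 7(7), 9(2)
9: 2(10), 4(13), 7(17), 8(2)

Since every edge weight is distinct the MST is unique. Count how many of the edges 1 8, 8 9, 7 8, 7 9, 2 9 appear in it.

3

Kruskal's algorithm — process edges by increasing weight (ties by edge label):
5 6 (1): add — endpoints in different components.
8 9 (2): add — endpoints in different components.
1 8 (3): add — endpoints in different components.
4 7 (4): add — endpoints in different components.
2 5 (5): add — endpoints in different components.
2 4 (6): add — endpoints in different components.
7 8 (7): add — endpoints in different components.
2 8 (8): skip — 2 and 8 already connected.
2 9 (10): skip — 2 and 9 already connected.
3 7 (11): add — endpoints in different components.
MST edge set: {5 6, 8 9, 1 8, 4 7, 2 5, 2 4, 7 8, 3 7}.
Of the listed edges, {1 8, 8 9, 7 8} are in the MST → 3.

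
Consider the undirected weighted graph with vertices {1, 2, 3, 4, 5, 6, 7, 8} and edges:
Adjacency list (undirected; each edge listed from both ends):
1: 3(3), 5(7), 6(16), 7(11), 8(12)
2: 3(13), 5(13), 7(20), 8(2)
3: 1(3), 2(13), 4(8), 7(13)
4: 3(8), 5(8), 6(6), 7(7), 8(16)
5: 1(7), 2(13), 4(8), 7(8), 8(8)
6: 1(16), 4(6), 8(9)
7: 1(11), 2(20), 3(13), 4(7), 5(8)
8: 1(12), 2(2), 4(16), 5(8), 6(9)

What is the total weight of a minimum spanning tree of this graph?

Prim, starting at 7.
Step 1: cheapest edge leaving the tree is 4—7 (7); add 4.
Step 2: cheapest edge leaving the tree is 4—6 (6); add 6.
Step 3: cheapest edge leaving the tree is 3—4 (8); add 3.
Step 4: cheapest edge leaving the tree is 1—3 (3); add 1.
Step 5: cheapest edge leaving the tree is 1—5 (7); add 5.
Step 6: cheapest edge leaving the tree is 5—8 (8); add 8.
Step 7: cheapest edge leaving the tree is 2—8 (2); add 2.
MST edges: 4—7, 4—6, 3—4, 1—3, 1—5, 5—8, 2—8; total weight 7+6+8+3+7+8+2 = 41.

41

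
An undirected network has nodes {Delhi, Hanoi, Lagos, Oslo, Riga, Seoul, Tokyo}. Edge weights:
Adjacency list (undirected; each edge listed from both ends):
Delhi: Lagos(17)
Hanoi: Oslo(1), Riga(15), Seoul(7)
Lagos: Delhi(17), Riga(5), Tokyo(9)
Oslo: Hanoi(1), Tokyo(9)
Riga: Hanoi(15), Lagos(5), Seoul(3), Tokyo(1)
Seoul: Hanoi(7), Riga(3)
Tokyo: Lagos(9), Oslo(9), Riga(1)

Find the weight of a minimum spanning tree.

34

Grow the tree from Hanoi using Prim:
Step 1: cheapest edge leaving the tree is Hanoi–Oslo (1); add Oslo.
Step 2: cheapest edge leaving the tree is Hanoi–Seoul (7); add Seoul.
Step 3: cheapest edge leaving the tree is Riga–Seoul (3); add Riga.
Step 4: cheapest edge leaving the tree is Riga–Tokyo (1); add Tokyo.
Step 5: cheapest edge leaving the tree is Lagos–Riga (5); add Lagos.
Step 6: cheapest edge leaving the tree is Delhi–Lagos (17); add Delhi.
MST edges: Hanoi–Oslo, Hanoi–Seoul, Riga–Seoul, Riga–Tokyo, Lagos–Riga, Delhi–Lagos; total weight 1+7+3+1+5+17 = 34.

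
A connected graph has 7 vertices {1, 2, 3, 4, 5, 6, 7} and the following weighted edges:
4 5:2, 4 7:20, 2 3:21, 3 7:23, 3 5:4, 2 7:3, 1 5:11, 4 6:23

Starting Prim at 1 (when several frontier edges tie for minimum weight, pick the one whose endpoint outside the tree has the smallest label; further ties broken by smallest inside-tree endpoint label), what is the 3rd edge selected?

3-5

Prim, starting at 1.
Step 1: frontier [1 5 11] → take 1 5 (11); add 5.
Step 2: frontier [4 5 2, 3 5 4] → take 4 5 (2); add 4.
Step 3: frontier [4 7 20, 4 6 23, 3 5 4] → take 3 5 (4); add 3.
Step 4: frontier [2 3 21, 3 7 23, 4 7 20, 4 6 23] → take 4 7 (20); add 7.
Step 5: frontier [2 3 21, 4 6 23, 2 7 3] → take 2 7 (3); add 2.
Step 6: frontier [4 6 23] → take 4 6 (23); add 6.
The 3rd edge added is 3 5.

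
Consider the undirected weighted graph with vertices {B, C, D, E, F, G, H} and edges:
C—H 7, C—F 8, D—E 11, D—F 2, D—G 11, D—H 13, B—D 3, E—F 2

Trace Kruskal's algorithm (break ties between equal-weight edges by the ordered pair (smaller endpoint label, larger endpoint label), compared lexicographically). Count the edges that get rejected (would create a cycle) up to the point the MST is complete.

1

Kruskal: consider edges lightest-first.
D—F (2): add — endpoints in different components.
E—F (2): add — endpoints in different components.
B—D (3): add — endpoints in different components.
C—H (7): add — endpoints in different components.
C—F (8): add — endpoints in different components.
D—E (11): skip — D and E already connected.
D—G (11): add — endpoints in different components.
Edges rejected before the tree was complete: 1.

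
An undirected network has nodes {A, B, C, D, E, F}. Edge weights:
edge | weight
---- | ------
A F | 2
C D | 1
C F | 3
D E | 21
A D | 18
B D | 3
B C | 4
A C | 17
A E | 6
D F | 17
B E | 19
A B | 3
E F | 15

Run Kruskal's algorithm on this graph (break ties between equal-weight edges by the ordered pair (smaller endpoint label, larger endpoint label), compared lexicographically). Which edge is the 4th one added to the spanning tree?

B-D

Sort edges by weight, then run Kruskal:
C D (1): add — endpoints in different components.
A F (2): add — endpoints in different components.
A B (3): add — endpoints in different components.
B D (3): add — endpoints in different components.
C F (3): skip — C and F already connected.
B C (4): skip — B and C already connected.
A E (6): add — endpoints in different components.
The 4th edge added is B D.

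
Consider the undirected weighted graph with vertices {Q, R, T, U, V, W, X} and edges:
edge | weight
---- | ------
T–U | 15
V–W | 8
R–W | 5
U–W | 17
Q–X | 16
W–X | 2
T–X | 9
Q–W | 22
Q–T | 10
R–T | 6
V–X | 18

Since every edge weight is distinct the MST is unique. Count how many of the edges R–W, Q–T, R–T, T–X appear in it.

Kruskal: consider edges lightest-first.
W–X (2): add. Components now {W,X} {V} {R} {Q} {T} {U}
R–W (5): add. Components now {R,W,X} {V} {Q} {T} {U}
R–T (6): add. Components now {R,T,W,X} {V} {Q} {U}
V–W (8): add. Components now {R,T,V,W,X} {Q} {U}
T–X (9): skip — X and T already connected.
Q–T (10): add. Components now {Q,R,T,V,W,X} {U}
T–U (15): add. Components now {Q,R,T,U,V,W,X}
MST edge set: {W–X, R–W, R–T, V–W, Q–T, T–U}.
Of the listed edges, {R–W, Q–T, R–T} are in the MST → 3.

3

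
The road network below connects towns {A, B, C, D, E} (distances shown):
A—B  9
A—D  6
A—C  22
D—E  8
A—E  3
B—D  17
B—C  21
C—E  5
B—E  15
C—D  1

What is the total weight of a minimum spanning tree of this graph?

18

Prim, starting at D.
Step 1: frontier [C—D 1, A—D 6, D—E 8, B—D 17] → take C—D (1); add C.
Step 2: frontier [C—E 5, B—C 21, A—C 22, A—D 6, D—E 8, B—D 17] → take C—E (5); add E.
Step 3: frontier [B—C 21, A—C 22, A—D 6, B—D 17, A—E 3, B—E 15] → take A—E (3); add A.
Step 4: frontier [A—B 9, B—C 21, B—D 17, B—E 15] → take A—B (9); add B.
MST edges: C—D, C—E, A—E, A—B; total weight 1+5+3+9 = 18.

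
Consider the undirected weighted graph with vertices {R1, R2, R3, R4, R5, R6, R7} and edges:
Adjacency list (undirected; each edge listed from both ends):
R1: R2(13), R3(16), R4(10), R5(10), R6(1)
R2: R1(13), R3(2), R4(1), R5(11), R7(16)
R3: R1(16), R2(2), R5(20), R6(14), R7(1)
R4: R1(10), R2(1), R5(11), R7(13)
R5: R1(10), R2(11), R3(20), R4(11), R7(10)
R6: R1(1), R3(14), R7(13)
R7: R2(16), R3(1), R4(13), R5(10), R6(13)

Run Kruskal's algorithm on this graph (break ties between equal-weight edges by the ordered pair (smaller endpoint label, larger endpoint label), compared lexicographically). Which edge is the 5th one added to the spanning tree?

Sort edges by weight, then run Kruskal:
R1–R6 (1): add. Components now {R1,R6} {R4} {R5} {R7} {R3} {R2}
R2–R4 (1): add. Components now {R1,R6} {R2,R4} {R5} {R7} {R3}
R3–R7 (1): add. Components now {R1,R6} {R2,R4} {R5} {R3,R7}
R2–R3 (2): add. Components now {R1,R6} {R2,R3,R4,R7} {R5}
R1–R4 (10): add. Components now {R1,R2,R3,R4,R6,R7} {R5}
R1–R5 (10): add. Components now {R1,R2,R3,R4,R5,R6,R7}
The 5th edge added is R1–R4.

R1-R4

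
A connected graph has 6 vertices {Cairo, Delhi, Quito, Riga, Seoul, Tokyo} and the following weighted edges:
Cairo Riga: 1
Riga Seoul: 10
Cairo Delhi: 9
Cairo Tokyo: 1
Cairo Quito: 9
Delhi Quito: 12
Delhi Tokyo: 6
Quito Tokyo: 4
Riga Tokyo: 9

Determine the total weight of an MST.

22

Kruskal's algorithm — process edges by increasing weight (ties by edge label):
Cairo Riga (1): add — endpoints in different components.
Cairo Tokyo (1): add — endpoints in different components.
Quito Tokyo (4): add — endpoints in different components.
Delhi Tokyo (6): add — endpoints in different components.
Cairo Delhi (9): skip — Delhi and Cairo already connected.
Cairo Quito (9): skip — Cairo and Quito already connected.
Riga Tokyo (9): skip — Riga and Tokyo already connected.
Riga Seoul (10): add — endpoints in different components.
MST edges: Cairo Riga, Cairo Tokyo, Quito Tokyo, Delhi Tokyo, Riga Seoul; total weight 1+1+4+6+10 = 22.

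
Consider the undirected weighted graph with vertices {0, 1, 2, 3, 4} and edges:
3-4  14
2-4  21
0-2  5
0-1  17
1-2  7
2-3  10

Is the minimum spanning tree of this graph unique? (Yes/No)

Yes

Sort edges by weight, then run Kruskal:
0-2 (5): add — endpoints in different components.
1-2 (7): add — endpoints in different components.
2-3 (10): add — endpoints in different components.
3-4 (14): add — endpoints in different components.
Every non-tree edge has weight strictly greater than the heaviest edge on the tree path between its endpoints, so the MST is unique.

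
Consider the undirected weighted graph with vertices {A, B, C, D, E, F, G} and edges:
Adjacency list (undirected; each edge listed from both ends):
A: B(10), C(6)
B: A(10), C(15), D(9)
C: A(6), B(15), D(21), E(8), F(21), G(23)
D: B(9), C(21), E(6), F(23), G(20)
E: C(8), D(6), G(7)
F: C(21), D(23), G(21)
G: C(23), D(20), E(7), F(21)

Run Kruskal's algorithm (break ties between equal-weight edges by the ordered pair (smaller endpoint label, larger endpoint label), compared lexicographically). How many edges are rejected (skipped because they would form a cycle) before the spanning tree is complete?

Kruskal's algorithm — process edges by increasing weight (ties by edge label):
A—C (6): add. Components now {A,C} {B} {D} {E} {F} {G}
D—E (6): add. Components now {A,C} {B} {D,E} {F} {G}
E—G (7): add. Components now {A,C} {B} {D,E,G} {F}
C—E (8): add. Components now {A,C,D,E,G} {B} {F}
B—D (9): add. Components now {A,B,C,D,E,G} {F}
A—B (10): skip — A and B already connected.
B—C (15): skip — B and C already connected.
D—G (20): skip — D and G already connected.
C—D (21): skip — C and D already connected.
C—F (21): add. Components now {A,B,C,D,E,F,G}
Edges rejected before the tree was complete: 4.

4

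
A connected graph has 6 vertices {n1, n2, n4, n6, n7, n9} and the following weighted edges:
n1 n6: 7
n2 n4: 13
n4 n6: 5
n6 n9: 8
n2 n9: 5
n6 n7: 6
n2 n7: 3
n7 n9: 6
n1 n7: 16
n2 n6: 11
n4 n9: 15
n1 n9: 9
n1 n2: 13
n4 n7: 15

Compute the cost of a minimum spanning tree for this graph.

Sort edges by weight, then run Kruskal:
n2 n7 (3): add — endpoints in different components.
n2 n9 (5): add — endpoints in different components.
n4 n6 (5): add — endpoints in different components.
n6 n7 (6): add — endpoints in different components.
n7 n9 (6): skip — n9 and n7 already connected.
n1 n6 (7): add — endpoints in different components.
MST edges: n2 n7, n2 n9, n4 n6, n6 n7, n1 n6; total weight 3+5+5+6+7 = 26.

26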